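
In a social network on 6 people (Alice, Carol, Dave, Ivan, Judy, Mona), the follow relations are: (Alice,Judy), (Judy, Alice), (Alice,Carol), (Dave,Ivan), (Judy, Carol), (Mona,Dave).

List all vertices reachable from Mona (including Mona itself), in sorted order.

Start at Mona.
Its neighbours: Dave.
Then their neighbours: Ivan.
Nothing further is reachable.

Dave, Ivan, Mona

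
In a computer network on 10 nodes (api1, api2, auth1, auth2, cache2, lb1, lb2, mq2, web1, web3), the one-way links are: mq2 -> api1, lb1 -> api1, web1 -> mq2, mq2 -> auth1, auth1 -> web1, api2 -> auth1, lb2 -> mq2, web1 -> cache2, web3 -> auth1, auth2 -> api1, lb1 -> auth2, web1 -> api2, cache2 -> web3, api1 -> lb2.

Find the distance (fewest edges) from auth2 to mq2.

Distance 0: auth2.
Distance 1: api1.
Distance 2: lb2.
Distance 3: mq2 — contains mq2.

3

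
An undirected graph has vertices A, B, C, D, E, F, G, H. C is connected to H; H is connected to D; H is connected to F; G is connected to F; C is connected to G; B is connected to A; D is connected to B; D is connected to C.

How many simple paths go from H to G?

3

H–C–G
H–D–C–G
H–F–G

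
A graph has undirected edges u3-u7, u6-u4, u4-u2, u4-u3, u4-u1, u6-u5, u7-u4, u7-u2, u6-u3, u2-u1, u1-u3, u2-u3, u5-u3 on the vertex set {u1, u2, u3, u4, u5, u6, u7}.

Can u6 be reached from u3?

Yes

Explore from u3.
Distance 1: reach u1, u2, u4, u5, u6, u7.
Found u6.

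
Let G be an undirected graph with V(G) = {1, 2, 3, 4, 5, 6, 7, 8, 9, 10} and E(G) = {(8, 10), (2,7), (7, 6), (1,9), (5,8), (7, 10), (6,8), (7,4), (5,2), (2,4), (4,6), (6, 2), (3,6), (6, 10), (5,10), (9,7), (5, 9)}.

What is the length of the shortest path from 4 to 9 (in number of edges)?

2

Distance 0: 4.
Distance 1: 2, 6, 7.
Distance 2: 3, 5, 8, 9, 10 — contains 9.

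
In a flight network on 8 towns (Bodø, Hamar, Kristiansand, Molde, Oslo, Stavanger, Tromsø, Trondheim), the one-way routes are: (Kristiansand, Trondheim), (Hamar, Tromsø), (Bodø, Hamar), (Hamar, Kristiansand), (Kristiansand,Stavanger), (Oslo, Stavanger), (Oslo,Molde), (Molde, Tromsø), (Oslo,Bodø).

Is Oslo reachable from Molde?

Explore from Molde.
Distance 1: reach Tromsø.
The search from Molde is exhausted; no directed path reaches Oslo.

No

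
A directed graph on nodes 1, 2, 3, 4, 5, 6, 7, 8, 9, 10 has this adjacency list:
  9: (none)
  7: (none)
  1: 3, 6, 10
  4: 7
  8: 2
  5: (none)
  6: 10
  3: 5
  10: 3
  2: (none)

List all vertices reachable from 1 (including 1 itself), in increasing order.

Start at 1.
Its neighbours: 3, 6, 10.
Then their neighbours: 5.
Nothing further is reachable.

1, 3, 5, 6, 10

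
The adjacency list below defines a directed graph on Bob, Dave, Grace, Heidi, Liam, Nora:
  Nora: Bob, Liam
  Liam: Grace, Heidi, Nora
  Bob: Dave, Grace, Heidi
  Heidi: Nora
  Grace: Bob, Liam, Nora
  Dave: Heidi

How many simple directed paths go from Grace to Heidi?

8

Grace→Bob→Dave→Heidi
Grace→Bob→Heidi
Grace→Liam→Heidi
Grace→Liam→Nora→Bob→Dave→Heidi
Grace→Liam→Nora→Bob→Heidi
Grace→Nora→Bob→Dave→Heidi
Grace→Nora→Bob→Heidi
Grace→Nora→Liam→Heidi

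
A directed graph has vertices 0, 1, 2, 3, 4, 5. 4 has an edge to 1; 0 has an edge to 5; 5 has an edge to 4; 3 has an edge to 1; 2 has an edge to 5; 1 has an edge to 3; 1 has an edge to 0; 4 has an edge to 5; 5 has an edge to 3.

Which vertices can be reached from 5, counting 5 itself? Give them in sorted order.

Start at 5.
Its neighbours: 3, 4.
Then their neighbours: 1.
Then next layer: 0.
Nothing further is reachable.

0, 1, 3, 4, 5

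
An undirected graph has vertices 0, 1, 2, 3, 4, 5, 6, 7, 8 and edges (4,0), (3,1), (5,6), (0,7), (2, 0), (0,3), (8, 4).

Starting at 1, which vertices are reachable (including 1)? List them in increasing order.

Start at 1.
Its neighbours: 3.
Then their neighbours: 0.
Then next layer: 2, 4, 7.
Then next layer: 8.
Nothing further is reachable.

0, 1, 2, 3, 4, 7, 8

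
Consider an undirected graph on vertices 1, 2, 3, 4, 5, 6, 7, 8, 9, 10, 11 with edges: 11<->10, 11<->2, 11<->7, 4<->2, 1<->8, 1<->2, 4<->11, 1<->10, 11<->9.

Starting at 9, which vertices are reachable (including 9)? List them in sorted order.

1, 2, 4, 7, 8, 9, 10, 11

Start at 9.
Its neighbours: 11.
Then their neighbours: 2, 4, 7, 10.
Then next layer: 1.
Then next layer: 8.
Nothing further is reachable.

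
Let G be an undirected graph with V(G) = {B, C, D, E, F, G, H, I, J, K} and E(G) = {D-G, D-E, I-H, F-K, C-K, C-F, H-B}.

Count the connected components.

4

From B: component {B, H, I}.
From C: component {C, F, K}.
From D: component {D, E, G}.
From J: component {J}.
That's 4 components.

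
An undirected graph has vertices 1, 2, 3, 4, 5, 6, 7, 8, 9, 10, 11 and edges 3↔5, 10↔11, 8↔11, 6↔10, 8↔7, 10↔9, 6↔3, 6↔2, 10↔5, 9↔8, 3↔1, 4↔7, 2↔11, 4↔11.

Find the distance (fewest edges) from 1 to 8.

5

Distance 0: 1.
Distance 1: 3.
Distance 2: 5, 6.
Distance 3: 2, 10.
Distance 4: 9, 11.
Distance 5: 4, 8 — contains 8.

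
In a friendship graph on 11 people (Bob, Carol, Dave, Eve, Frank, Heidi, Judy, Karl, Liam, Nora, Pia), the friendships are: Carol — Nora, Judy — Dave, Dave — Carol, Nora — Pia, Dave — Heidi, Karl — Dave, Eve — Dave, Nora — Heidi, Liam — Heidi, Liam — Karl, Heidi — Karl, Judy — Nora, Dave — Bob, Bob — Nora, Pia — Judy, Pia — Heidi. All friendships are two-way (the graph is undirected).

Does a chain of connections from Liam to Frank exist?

Explore from Liam.
Distance 1: reach Heidi, Karl.
Distance 2: reach Dave, Nora, Pia.
Distance 3: reach Bob, Carol, Eve, Judy.
The search is exhausted without reaching Frank; it lies in a different component.

No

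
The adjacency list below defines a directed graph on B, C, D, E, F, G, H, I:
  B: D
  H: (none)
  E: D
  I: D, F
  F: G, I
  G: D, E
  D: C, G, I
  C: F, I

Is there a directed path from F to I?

Yes

Explore from F.
Distance 1: reach G, I.
Found I.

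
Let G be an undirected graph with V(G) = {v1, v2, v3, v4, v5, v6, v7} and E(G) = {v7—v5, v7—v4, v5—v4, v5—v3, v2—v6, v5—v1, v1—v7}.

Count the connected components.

2

From v1: component {v1, v3, v4, v5, v7}.
From v2: component {v2, v6}.
That's 2 components.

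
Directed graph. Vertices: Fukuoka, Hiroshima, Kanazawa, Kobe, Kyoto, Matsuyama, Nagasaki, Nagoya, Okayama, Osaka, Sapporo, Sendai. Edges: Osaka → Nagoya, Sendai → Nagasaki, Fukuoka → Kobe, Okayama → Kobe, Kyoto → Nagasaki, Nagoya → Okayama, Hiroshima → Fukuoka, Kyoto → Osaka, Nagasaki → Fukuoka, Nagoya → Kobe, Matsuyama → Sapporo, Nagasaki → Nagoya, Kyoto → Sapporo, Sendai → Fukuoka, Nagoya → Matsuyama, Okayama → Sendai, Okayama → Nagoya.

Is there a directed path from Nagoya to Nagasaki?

Explore from Nagoya.
Distance 1: reach Kobe, Matsuyama, Okayama.
Distance 2: reach Sapporo, Sendai.
Distance 3: reach Fukuoka, Nagasaki.
Found Nagasaki.

Yes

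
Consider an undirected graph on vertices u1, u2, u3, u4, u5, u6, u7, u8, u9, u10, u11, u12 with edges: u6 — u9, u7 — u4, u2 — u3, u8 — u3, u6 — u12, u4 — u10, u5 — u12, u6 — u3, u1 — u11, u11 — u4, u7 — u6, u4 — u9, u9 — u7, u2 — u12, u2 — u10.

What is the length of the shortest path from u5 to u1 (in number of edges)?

Distance 0: u5.
Distance 1: u12.
Distance 2: u2, u6.
Distance 3: u3, u7, u9, u10.
Distance 4: u4, u8.
Distance 5: u11.
Distance 6: u1 — contains u1.

6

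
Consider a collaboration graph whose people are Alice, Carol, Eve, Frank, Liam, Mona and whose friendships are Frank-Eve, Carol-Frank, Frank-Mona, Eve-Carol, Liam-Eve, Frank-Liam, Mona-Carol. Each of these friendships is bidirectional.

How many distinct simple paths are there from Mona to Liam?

Mona–Carol–Eve–Frank–Liam
Mona–Carol–Eve–Liam
Mona–Carol–Frank–Eve–Liam
Mona–Carol–Frank–Liam
Mona–Frank–Carol–Eve–Liam
Mona–Frank–Eve–Liam
Mona–Frank–Liam

7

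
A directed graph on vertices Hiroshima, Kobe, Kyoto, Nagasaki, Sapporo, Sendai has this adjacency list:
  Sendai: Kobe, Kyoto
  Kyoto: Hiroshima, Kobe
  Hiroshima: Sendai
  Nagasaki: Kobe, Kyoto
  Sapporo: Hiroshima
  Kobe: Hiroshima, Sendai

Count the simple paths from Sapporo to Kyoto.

Sapporo→Hiroshima→Sendai→Kyoto

1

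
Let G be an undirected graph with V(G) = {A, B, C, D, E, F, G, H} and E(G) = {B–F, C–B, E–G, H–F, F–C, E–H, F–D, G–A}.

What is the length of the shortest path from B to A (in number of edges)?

Distance 0: B.
Distance 1: C, F.
Distance 2: D, H.
Distance 3: E.
Distance 4: G.
Distance 5: A — contains A.

5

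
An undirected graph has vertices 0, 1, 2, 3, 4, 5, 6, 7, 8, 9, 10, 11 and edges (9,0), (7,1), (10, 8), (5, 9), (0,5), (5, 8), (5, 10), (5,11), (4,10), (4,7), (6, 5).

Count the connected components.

3

From 0: component {0, 1, 4, 5, 6, 7, 8, 9, 10, 11}.
From 2: component {2}.
From 3: component {3}.
That's 3 components.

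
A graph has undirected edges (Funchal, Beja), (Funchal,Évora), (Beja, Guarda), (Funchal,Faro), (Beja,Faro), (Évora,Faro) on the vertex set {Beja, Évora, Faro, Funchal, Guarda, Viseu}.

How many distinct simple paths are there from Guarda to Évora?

Guarda–Beja–Faro–Évora
Guarda–Beja–Faro–Funchal–Évora
Guarda–Beja–Funchal–Évora
Guarda–Beja–Funchal–Faro–Évora

4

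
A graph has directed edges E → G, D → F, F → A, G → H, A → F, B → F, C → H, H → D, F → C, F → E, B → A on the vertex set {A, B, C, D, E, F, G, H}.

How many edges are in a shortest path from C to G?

Distance 0: C.
Distance 1: H.
Distance 2: D.
Distance 3: F.
Distance 4: A, E.
Distance 5: G — contains G.

5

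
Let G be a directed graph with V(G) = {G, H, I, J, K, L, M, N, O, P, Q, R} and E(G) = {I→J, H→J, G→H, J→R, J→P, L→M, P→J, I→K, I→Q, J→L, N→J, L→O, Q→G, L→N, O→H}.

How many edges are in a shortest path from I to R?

Distance 0: I.
Distance 1: J, K, Q.
Distance 2: G, L, P, R — contains R.

2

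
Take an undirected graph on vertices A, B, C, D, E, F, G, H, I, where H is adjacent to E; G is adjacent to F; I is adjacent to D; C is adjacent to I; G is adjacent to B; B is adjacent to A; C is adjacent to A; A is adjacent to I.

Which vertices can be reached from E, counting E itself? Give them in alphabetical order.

E, H

Start at E.
Its neighbours: H.
Nothing further is reachable.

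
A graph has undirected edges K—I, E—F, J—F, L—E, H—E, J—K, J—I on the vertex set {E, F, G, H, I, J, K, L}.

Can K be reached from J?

Yes

Explore from J.
Distance 1: reach F, I, K.
Found K.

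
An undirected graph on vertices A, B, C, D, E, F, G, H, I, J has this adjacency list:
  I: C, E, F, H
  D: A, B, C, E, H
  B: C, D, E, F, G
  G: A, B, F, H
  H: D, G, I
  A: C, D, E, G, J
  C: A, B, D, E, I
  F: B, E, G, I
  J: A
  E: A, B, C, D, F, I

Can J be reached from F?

Explore from F.
Distance 1: reach B, E, G, I.
Distance 2: reach A, C, D, H.
Distance 3: reach J.
Found J.

Yes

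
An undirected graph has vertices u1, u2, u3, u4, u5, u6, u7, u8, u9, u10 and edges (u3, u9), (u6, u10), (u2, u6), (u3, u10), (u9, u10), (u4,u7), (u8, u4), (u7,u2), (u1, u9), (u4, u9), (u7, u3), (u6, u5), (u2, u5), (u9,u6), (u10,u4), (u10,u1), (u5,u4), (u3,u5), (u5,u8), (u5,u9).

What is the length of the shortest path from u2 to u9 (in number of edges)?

2

Distance 0: u2.
Distance 1: u5, u6, u7.
Distance 2: u3, u4, u8, u9, u10 — contains u9.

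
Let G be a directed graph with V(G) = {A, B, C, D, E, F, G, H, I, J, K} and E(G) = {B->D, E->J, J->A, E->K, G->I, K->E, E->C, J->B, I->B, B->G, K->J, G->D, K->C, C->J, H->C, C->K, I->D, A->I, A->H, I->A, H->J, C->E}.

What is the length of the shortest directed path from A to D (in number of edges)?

2

Distance 0: A.
Distance 1: H, I.
Distance 2: B, C, D, J — contains D.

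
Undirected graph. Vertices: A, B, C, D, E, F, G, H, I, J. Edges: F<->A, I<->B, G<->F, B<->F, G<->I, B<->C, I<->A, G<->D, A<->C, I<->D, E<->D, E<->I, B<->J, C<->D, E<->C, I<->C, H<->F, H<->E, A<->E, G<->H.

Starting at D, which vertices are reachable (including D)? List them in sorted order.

A, B, C, D, E, F, G, H, I, J

Start at D.
Its neighbours: C, E, G, I.
Then their neighbours: A, B, F, H.
Then next layer: J.
Every vertex is now reached.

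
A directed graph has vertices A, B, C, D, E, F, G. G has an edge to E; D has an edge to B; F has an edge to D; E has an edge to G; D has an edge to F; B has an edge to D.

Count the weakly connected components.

4

From A: component {A}.
From B: component {B, D, F}.
From C: component {C}.
From E: component {E, G}.
That's 4 components.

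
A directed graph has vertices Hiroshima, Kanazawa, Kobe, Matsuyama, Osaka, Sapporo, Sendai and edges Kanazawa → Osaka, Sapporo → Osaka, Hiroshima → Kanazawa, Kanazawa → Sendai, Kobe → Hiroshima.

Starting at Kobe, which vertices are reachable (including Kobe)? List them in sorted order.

Hiroshima, Kanazawa, Kobe, Osaka, Sendai

Start at Kobe.
Its neighbours: Hiroshima.
Then their neighbours: Kanazawa.
Then next layer: Osaka, Sendai.
Nothing further is reachable.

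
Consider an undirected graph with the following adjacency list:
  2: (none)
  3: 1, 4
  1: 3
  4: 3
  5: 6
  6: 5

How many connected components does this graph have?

3

From 1: component {1, 3, 4}.
From 2: component {2}.
From 5: component {5, 6}.
That's 3 components.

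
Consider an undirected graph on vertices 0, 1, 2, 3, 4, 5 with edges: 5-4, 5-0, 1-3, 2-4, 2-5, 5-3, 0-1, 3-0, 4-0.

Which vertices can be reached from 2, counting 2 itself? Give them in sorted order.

Start at 2.
Its neighbours: 4, 5.
Then their neighbours: 0, 3.
Then next layer: 1.
Every vertex is now reached.

0, 1, 2, 3, 4, 5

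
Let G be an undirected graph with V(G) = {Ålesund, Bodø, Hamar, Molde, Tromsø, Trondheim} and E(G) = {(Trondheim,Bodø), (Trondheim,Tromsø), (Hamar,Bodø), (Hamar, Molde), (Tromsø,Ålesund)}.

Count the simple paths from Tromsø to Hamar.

Tromsø–Trondheim–Bodø–Hamar

1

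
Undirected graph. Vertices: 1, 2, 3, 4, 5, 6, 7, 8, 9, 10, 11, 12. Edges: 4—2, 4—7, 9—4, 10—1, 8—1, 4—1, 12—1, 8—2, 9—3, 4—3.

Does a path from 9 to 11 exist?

No

Explore from 9.
Distance 1: reach 3, 4.
Distance 2: reach 1, 2, 7.
Distance 3: reach 8, 10, 12.
The search is exhausted without reaching 11; it lies in a different component.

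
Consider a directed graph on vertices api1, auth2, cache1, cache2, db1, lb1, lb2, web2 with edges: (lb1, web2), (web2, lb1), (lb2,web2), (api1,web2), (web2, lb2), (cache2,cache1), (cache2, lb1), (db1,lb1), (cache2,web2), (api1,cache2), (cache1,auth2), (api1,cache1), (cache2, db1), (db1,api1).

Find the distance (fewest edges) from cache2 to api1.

Distance 0: cache2.
Distance 1: cache1, db1, lb1, web2.
Distance 2: api1, auth2, lb2 — contains api1.

2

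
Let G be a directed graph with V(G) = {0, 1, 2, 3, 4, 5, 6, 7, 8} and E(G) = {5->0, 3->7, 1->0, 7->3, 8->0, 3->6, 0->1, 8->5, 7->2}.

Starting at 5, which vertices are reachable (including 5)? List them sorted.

0, 1, 5

Start at 5.
Its neighbours: 0.
Then their neighbours: 1.
Nothing further is reachable.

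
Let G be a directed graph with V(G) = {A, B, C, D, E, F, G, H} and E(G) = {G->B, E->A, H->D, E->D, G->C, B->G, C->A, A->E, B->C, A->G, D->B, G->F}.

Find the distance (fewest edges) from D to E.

Distance 0: D.
Distance 1: B.
Distance 2: C, G.
Distance 3: A, F.
Distance 4: E — contains E.

4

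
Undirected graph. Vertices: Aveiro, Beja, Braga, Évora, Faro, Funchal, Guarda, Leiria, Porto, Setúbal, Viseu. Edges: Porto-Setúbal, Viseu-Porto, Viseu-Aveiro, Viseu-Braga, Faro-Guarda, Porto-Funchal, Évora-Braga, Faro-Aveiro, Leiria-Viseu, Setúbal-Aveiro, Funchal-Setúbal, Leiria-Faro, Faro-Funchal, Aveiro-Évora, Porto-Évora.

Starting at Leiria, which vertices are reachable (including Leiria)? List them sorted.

Aveiro, Braga, Évora, Faro, Funchal, Guarda, Leiria, Porto, Setúbal, Viseu

Start at Leiria.
Its neighbours: Faro, Viseu.
Then their neighbours: Aveiro, Braga, Funchal, Guarda, Porto.
Then next layer: Évora, Setúbal.
Nothing further is reachable.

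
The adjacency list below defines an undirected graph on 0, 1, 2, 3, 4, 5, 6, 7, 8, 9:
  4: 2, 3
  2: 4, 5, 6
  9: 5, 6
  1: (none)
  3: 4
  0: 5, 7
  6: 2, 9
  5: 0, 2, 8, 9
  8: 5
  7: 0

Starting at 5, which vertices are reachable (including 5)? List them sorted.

0, 2, 3, 4, 5, 6, 7, 8, 9

Start at 5.
Its neighbours: 0, 2, 8, 9.
Then their neighbours: 4, 6, 7.
Then next layer: 3.
Nothing further is reachable.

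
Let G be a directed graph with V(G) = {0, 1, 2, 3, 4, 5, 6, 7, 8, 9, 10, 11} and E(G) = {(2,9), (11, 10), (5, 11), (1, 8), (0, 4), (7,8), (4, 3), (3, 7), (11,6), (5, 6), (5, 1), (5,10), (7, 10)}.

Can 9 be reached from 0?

No

Explore from 0.
Distance 1: reach 4.
Distance 2: reach 3.
Distance 3: reach 7.
Distance 4: reach 8, 10.
The search from 0 is exhausted; no directed path reaches 9.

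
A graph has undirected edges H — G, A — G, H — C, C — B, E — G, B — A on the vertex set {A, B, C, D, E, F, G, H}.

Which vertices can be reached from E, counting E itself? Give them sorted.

A, B, C, E, G, H

Start at E.
Its neighbours: G.
Then their neighbours: A, H.
Then next layer: B, C.
Nothing further is reachable.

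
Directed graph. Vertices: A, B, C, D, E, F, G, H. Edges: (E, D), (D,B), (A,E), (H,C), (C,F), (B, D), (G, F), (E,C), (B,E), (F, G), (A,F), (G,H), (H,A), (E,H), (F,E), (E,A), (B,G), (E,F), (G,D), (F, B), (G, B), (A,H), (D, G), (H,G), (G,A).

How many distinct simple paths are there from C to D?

C→F→B→D
C→F→B→E→A→H→G→D
C→F→B→E→D
C→F→B→E→H→G→D
C→F→B→G→A→E→D
C→F→B→G→D
C→F→B→G→H→A→E→D
C→F→E→A→H→G→B→D
... and 9 more.

17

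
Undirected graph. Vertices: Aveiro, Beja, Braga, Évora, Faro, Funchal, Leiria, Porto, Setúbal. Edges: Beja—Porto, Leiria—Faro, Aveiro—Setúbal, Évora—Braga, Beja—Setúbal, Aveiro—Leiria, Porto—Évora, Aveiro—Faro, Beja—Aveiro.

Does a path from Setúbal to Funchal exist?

No

Explore from Setúbal.
Distance 1: reach Aveiro, Beja.
Distance 2: reach Faro, Leiria, Porto.
Distance 3: reach Évora.
Distance 4: reach Braga.
The search is exhausted without reaching Funchal; it lies in a different component.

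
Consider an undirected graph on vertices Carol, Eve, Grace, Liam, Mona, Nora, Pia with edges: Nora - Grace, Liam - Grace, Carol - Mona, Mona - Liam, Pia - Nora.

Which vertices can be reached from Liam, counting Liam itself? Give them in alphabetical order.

Start at Liam.
Its neighbours: Grace, Mona.
Then their neighbours: Carol, Nora.
Then next layer: Pia.
Nothing further is reachable.

Carol, Grace, Liam, Mona, Nora, Pia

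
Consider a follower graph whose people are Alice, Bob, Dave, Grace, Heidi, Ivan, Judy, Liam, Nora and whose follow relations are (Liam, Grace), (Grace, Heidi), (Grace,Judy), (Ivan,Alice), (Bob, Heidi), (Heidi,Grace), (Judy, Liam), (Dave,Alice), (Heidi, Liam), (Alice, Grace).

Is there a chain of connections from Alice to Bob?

No

Explore from Alice.
Distance 1: reach Grace.
Distance 2: reach Heidi, Judy.
Distance 3: reach Liam.
The search from Alice is exhausted; no directed path reaches Bob.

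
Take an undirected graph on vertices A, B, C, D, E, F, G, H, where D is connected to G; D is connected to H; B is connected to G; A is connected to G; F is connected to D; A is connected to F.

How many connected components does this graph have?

From A: component {A, B, D, F, G, H}.
From C: component {C}.
From E: component {E}.
That's 3 components.

3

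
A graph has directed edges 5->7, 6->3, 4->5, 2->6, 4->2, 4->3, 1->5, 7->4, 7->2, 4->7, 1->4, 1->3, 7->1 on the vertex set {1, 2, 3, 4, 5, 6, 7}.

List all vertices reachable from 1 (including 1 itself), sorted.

Start at 1.
Its neighbours: 3, 4, 5.
Then their neighbours: 2, 7.
Then next layer: 6.
Every vertex is now reached.

1, 2, 3, 4, 5, 6, 7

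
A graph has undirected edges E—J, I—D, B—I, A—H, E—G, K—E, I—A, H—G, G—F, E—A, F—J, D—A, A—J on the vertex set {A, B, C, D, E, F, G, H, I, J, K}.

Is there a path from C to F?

C has no edges, so nothing is reachable from it.

No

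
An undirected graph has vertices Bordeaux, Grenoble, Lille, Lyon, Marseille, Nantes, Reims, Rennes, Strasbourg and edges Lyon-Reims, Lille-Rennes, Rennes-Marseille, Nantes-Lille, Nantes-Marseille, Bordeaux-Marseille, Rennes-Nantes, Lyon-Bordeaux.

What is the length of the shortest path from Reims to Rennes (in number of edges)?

4

Distance 0: Reims.
Distance 1: Lyon.
Distance 2: Bordeaux.
Distance 3: Marseille.
Distance 4: Nantes, Rennes — contains Rennes.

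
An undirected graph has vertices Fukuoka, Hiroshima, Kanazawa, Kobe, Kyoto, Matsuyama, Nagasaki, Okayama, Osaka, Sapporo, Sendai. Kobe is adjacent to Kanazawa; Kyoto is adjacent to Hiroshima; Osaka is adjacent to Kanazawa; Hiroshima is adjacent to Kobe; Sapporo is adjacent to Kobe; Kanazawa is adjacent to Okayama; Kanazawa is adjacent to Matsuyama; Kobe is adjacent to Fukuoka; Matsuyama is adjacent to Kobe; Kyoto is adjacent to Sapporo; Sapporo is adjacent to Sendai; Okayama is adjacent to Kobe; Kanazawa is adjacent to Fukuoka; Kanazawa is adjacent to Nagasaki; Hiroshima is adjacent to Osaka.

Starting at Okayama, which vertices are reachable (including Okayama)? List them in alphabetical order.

Start at Okayama.
Its neighbours: Kanazawa, Kobe.
Then their neighbours: Fukuoka, Hiroshima, Matsuyama, Nagasaki, Osaka, Sapporo.
Then next layer: Kyoto, Sendai.
Every vertex is now reached.

Fukuoka, Hiroshima, Kanazawa, Kobe, Kyoto, Matsuyama, Nagasaki, Okayama, Osaka, Sapporo, Sendai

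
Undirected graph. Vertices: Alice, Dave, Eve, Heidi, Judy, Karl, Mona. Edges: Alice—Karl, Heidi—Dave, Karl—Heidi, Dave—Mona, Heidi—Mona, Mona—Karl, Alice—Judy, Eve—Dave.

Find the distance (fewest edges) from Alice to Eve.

Distance 0: Alice.
Distance 1: Judy, Karl.
Distance 2: Heidi, Mona.
Distance 3: Dave.
Distance 4: Eve — contains Eve.

4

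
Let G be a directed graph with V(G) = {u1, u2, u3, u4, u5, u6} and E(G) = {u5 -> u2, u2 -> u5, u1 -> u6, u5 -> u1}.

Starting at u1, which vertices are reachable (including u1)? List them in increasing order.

Start at u1.
Its neighbours: u6.
Nothing further is reachable.

u1, u6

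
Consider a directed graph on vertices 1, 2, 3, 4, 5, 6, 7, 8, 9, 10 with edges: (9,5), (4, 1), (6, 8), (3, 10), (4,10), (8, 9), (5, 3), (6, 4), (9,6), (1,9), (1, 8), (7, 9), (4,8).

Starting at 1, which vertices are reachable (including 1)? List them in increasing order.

1, 3, 4, 5, 6, 8, 9, 10

Start at 1.
Its neighbours: 8, 9.
Then their neighbours: 5, 6.
Then next layer: 3, 4.
Then next layer: 10.
Nothing further is reachable.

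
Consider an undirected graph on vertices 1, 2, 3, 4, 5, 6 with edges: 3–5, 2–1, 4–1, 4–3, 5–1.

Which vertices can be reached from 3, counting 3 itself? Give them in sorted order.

1, 2, 3, 4, 5

Start at 3.
Its neighbours: 4, 5.
Then their neighbours: 1.
Then next layer: 2.
Nothing further is reachable.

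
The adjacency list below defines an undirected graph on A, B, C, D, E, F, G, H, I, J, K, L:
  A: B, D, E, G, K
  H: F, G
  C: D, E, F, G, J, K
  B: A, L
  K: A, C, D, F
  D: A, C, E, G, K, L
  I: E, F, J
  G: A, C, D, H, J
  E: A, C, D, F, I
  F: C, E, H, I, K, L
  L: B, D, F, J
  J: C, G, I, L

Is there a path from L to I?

Explore from L.
Distance 1: reach B, D, F, J.
Distance 2: reach A, C, E, G, H, I, K.
Found I.

Yes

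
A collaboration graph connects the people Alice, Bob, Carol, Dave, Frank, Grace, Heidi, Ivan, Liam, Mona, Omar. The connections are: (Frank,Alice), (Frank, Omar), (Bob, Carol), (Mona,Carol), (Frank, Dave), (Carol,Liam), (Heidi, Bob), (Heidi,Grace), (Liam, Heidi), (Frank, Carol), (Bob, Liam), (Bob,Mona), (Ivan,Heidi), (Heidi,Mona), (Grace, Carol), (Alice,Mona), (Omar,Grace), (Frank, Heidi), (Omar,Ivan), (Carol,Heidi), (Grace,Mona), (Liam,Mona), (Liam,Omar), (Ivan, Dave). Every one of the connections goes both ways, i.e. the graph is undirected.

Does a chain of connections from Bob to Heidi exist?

Yes

Explore from Bob.
Distance 1: reach Carol, Heidi, Liam, Mona.
Found Heidi.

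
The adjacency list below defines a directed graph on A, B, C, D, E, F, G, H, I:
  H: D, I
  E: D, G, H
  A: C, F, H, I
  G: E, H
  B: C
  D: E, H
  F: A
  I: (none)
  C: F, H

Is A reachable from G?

Explore from G.
Distance 1: reach E, H.
Distance 2: reach D, I.
The search from G is exhausted; no directed path reaches A.

No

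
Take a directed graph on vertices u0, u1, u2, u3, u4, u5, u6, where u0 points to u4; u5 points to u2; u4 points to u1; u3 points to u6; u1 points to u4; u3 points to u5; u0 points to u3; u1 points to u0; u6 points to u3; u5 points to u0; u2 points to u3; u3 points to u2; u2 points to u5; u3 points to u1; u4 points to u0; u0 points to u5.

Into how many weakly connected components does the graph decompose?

From u0: component {u0, u1, u2, u3, u4, u5, u6}.
That's 1 component.

1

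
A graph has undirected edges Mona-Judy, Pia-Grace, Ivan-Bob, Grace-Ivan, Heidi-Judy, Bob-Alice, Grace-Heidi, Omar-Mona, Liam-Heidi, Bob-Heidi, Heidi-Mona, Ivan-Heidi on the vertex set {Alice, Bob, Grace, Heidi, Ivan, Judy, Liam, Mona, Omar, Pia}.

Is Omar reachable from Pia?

Yes

Explore from Pia.
Distance 1: reach Grace.
Distance 2: reach Heidi, Ivan.
Distance 3: reach Bob, Judy, Liam, Mona.
Distance 4: reach Alice, Omar.
Found Omar.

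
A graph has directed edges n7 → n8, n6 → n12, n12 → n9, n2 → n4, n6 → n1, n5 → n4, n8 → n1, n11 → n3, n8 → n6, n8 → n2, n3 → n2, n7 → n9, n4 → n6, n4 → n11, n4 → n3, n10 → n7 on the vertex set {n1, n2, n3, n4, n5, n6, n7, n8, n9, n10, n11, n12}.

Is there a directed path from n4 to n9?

Explore from n4.
Distance 1: reach n3, n6, n11.
Distance 2: reach n1, n2, n12.
Distance 3: reach n9.
Found n9.

Yes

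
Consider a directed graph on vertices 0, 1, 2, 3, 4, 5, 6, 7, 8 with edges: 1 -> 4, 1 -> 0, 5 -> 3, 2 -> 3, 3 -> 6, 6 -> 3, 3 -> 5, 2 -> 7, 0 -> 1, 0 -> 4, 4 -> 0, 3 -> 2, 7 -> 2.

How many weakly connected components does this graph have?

From 0: component {0, 1, 4}.
From 2: component {2, 3, 5, 6, 7}.
From 8: component {8}.
That's 3 components.

3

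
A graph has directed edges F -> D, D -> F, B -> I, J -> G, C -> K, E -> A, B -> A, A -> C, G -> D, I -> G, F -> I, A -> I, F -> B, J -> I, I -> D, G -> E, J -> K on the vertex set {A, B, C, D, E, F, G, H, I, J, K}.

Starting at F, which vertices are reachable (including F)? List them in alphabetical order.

Start at F.
Its neighbours: B, D, I.
Then their neighbours: A, G.
Then next layer: C, E.
Then next layer: K.
Nothing further is reachable.

A, B, C, D, E, F, G, I, K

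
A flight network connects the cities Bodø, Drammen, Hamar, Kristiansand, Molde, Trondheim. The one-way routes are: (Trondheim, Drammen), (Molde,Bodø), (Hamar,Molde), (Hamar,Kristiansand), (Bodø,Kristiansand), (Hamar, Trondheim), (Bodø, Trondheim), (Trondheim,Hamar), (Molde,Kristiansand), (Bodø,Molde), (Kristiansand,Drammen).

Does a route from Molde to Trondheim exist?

Explore from Molde.
Distance 1: reach Bodø, Kristiansand.
Distance 2: reach Drammen, Trondheim.
Found Trondheim.

Yes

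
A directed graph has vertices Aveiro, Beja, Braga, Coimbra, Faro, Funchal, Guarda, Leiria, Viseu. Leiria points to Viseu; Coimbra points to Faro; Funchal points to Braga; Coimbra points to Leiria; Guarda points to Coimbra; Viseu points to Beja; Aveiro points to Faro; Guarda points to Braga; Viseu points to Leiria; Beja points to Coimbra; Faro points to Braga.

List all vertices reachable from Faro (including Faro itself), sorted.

Braga, Faro

Start at Faro.
Its neighbours: Braga.
Nothing further is reachable.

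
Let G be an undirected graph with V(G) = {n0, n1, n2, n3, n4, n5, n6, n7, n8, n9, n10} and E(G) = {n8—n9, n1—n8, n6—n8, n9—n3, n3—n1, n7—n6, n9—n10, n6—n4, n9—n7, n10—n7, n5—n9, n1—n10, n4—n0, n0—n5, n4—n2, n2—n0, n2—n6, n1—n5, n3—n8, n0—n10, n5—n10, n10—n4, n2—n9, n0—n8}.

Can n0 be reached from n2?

Explore from n2.
Distance 1: reach n0, n4, n6, n9.
Found n0.

Yes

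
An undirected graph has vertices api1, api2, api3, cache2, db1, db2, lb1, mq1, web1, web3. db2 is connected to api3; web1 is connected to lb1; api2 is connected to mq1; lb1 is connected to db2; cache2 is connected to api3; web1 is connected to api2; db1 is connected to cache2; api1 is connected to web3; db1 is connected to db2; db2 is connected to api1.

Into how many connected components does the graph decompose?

1

From api1: component {api1, api2, api3, cache2, db1, db2, lb1, mq1, web1, web3}.
That's 1 component.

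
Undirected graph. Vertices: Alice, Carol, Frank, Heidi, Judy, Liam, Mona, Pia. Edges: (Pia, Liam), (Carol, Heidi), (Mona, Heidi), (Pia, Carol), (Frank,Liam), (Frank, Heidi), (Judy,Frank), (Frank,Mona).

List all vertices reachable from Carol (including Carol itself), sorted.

Carol, Frank, Heidi, Judy, Liam, Mona, Pia

Start at Carol.
Its neighbours: Heidi, Pia.
Then their neighbours: Frank, Liam, Mona.
Then next layer: Judy.
Nothing further is reachable.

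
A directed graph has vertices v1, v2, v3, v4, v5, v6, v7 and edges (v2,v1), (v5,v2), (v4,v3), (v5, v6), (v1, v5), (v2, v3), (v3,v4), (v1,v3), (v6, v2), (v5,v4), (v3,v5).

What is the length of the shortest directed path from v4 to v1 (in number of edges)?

4

Distance 0: v4.
Distance 1: v3.
Distance 2: v5.
Distance 3: v2, v6.
Distance 4: v1 — contains v1.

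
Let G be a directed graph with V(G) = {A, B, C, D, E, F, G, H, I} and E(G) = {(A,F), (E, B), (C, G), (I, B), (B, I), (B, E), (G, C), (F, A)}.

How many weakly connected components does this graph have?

5

From A: component {A, F}.
From B: component {B, E, I}.
From C: component {C, G}.
From D: component {D}.
From H: component {H}.
That's 5 components.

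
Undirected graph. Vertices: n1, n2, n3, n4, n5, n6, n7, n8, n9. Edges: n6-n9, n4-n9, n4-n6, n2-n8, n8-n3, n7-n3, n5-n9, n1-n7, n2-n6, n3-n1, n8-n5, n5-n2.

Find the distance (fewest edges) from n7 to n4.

5

Distance 0: n7.
Distance 1: n1, n3.
Distance 2: n8.
Distance 3: n2, n5.
Distance 4: n6, n9.
Distance 5: n4 — contains n4.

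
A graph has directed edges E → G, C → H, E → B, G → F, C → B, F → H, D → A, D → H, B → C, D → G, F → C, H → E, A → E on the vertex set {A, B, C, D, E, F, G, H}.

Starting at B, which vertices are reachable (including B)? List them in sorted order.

B, C, E, F, G, H

Start at B.
Its neighbours: C.
Then their neighbours: H.
Then next layer: E.
Then next layer: G.
Then next layer: F.
Nothing further is reachable.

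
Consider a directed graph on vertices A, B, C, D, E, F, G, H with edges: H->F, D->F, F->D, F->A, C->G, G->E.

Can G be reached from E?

E has no outgoing edges, so nothing is reachable from it.

No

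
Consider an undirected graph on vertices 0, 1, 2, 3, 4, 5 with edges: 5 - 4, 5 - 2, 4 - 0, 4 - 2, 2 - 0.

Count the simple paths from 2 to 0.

2–0
2–4–0
2–5–4–0

3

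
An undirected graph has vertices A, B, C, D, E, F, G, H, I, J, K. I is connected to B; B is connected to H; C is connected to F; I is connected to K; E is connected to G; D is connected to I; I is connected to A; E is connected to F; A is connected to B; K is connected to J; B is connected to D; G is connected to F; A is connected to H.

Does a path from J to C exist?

No

Explore from J.
Distance 1: reach K.
Distance 2: reach I.
Distance 3: reach A, B, D.
Distance 4: reach H.
The search is exhausted without reaching C; it lies in a different component.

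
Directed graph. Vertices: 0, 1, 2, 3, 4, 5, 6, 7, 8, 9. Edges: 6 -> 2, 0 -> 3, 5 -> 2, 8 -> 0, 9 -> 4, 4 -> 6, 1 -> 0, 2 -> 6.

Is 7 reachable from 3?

No

3 has no outgoing edges, so nothing is reachable from it.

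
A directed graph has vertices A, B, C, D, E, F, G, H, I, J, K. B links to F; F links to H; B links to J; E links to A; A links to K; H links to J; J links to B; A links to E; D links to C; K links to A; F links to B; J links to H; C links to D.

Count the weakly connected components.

5

From A: component {A, E, K}.
From B: component {B, F, H, J}.
From C: component {C, D}.
From G: component {G}.
From I: component {I}.
That's 5 components.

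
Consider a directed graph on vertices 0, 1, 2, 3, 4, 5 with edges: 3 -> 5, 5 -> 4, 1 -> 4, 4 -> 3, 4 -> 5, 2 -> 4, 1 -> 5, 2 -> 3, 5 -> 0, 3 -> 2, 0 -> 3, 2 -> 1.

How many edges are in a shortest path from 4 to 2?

Distance 0: 4.
Distance 1: 3, 5.
Distance 2: 0, 2 — contains 2.

2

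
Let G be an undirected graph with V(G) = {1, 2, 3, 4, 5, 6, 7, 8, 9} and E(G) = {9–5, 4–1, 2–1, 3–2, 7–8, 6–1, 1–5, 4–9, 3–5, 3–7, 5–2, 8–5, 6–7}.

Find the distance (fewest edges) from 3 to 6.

2

Distance 0: 3.
Distance 1: 2, 5, 7.
Distance 2: 1, 6, 8, 9 — contains 6.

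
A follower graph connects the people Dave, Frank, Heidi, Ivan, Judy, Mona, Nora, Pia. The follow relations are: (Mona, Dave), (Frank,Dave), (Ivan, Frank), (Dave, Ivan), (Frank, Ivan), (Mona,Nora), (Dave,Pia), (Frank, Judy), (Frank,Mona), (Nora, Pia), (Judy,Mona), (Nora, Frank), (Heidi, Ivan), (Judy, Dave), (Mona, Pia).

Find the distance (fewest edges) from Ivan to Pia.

3

Distance 0: Ivan.
Distance 1: Frank.
Distance 2: Dave, Judy, Mona.
Distance 3: Nora, Pia — contains Pia.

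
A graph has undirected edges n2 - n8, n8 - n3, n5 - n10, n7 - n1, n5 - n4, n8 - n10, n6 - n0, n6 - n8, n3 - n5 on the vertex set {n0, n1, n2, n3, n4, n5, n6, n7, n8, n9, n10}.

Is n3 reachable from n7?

Explore from n7.
Distance 1: reach n1.
The search is exhausted without reaching n3; it lies in a different component.

No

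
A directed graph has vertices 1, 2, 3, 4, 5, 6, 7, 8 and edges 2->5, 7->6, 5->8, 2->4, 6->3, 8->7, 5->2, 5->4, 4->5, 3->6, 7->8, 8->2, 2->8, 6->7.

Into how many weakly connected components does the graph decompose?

From 1: component {1}.
From 2: component {2, 3, 4, 5, 6, 7, 8}.
That's 2 components.

2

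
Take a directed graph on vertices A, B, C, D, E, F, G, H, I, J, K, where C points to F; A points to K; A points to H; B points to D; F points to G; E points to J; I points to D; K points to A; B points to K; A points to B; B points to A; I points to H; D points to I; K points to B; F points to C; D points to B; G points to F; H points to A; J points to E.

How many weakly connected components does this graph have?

From A: component {A, B, D, H, I, K}.
From C: component {C, F, G}.
From E: component {E, J}.
That's 3 components.

3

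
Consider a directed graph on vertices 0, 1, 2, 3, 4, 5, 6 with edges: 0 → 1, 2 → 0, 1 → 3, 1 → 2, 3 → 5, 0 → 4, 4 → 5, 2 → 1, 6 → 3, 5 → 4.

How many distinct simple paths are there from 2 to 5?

2→0→1→3→5
2→0→4→5
2→1→3→5

3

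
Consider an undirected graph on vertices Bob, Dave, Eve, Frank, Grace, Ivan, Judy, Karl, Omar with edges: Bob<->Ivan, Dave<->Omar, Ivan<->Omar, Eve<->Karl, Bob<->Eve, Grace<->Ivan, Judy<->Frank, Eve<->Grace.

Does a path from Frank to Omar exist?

No

Explore from Frank.
Distance 1: reach Judy.
The search is exhausted without reaching Omar; it lies in a different component.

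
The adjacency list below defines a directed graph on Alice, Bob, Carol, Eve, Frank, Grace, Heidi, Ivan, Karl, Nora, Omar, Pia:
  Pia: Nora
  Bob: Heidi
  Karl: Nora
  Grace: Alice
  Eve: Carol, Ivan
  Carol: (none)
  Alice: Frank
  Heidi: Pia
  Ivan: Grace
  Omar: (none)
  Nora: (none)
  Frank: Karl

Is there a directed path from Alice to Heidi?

Explore from Alice.
Distance 1: reach Frank.
Distance 2: reach Karl.
Distance 3: reach Nora.
The search from Alice is exhausted; no directed path reaches Heidi.

No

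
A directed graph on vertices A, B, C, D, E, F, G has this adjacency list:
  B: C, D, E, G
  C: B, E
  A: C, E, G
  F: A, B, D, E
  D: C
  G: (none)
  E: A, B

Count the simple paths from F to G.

F→A→C→B→G
F→A→C→E→B→G
F→A→E→B→G
F→A→G
F→B→C→E→A→G
F→B→D→C→E→A→G
F→B→E→A→G
F→B→G
F→D→C→B→E→A→G
F→D→C→B→G
F→D→C→E→A→G
F→D→C→E→B→G
F→E→A→C→B→G
F→E→A→G
F→E→B→G

15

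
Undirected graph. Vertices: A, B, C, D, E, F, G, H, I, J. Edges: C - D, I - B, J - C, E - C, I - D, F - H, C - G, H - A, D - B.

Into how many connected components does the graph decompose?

From A: component {A, F, H}.
From B: component {B, C, D, E, G, I, J}.
That's 2 components.

2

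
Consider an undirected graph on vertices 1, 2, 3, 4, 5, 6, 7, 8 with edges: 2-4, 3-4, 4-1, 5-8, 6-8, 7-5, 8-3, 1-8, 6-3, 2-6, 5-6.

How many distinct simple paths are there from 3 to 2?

9

3–4–1–8–5–6–2
3–4–1–8–6–2
3–4–2
3–6–2
3–6–5–8–1–4–2
3–6–8–1–4–2
3–8–1–4–2
3–8–5–6–2
3–8–6–2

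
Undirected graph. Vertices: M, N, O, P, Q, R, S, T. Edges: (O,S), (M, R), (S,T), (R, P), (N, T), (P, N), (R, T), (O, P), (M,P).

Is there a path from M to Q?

No

Explore from M.
Distance 1: reach P, R.
Distance 2: reach N, O, T.
Distance 3: reach S.
The search is exhausted without reaching Q; it lies in a different component.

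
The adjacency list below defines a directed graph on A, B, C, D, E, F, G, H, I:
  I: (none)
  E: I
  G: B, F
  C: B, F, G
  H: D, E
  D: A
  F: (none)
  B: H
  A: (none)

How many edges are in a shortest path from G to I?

Distance 0: G.
Distance 1: B, F.
Distance 2: H.
Distance 3: D, E.
Distance 4: A, I — contains I.

4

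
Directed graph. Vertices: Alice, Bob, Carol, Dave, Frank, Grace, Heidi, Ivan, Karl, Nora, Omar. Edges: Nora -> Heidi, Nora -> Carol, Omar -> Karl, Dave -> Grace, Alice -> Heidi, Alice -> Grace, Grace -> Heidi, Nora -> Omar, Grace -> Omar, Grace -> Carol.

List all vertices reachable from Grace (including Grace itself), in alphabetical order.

Start at Grace.
Its neighbours: Carol, Heidi, Omar.
Then their neighbours: Karl.
Nothing further is reachable.

Carol, Grace, Heidi, Karl, Omar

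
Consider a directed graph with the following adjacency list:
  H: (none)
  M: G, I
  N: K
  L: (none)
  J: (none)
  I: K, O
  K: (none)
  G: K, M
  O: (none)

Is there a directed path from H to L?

No

H has no outgoing edges, so nothing is reachable from it.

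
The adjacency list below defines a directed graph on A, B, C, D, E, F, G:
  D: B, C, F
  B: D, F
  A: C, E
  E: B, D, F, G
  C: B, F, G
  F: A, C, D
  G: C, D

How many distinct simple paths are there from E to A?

15

E→B→D→C→F→A
E→B→D→F→A
E→B→F→A
E→D→B→F→A
E→D→C→B→F→A
E→D→C→F→A
E→D→F→A
E→F→A
E→G→C→B→D→F→A
E→G→C→B→F→A
E→G→C→F→A
E→G→D→B→F→A
E→G→D→C→B→F→A
E→G→D→C→F→A
E→G→D→F→A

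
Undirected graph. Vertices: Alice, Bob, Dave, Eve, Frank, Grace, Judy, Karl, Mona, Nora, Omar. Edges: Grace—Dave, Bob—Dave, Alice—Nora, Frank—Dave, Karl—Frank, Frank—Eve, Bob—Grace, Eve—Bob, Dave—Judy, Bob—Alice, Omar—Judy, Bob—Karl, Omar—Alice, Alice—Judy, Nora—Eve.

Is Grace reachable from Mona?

Mona has no edges, so nothing is reachable from it.

No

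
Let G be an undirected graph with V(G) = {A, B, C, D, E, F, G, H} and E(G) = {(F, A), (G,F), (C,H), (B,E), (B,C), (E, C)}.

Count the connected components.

From A: component {A, F, G}.
From B: component {B, C, E, H}.
From D: component {D}.
That's 3 components.

3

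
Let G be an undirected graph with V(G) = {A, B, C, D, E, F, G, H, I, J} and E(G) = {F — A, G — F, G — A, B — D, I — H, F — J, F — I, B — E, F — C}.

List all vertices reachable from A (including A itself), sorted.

A, C, F, G, H, I, J

Start at A.
Its neighbours: F, G.
Then their neighbours: C, I, J.
Then next layer: H.
Nothing further is reachable.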